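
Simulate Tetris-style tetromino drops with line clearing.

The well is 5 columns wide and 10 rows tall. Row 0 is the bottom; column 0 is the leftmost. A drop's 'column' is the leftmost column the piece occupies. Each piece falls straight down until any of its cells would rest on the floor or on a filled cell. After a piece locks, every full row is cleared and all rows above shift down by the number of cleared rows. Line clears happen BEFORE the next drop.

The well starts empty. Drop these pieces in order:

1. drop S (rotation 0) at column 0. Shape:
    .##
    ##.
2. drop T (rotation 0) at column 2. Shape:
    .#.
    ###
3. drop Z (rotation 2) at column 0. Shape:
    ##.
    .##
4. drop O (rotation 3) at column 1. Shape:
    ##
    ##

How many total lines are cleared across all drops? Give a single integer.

Answer: 0

Derivation:
Drop 1: S rot0 at col 0 lands with bottom-row=0; cleared 0 line(s) (total 0); column heights now [1 2 2 0 0], max=2
Drop 2: T rot0 at col 2 lands with bottom-row=2; cleared 0 line(s) (total 0); column heights now [1 2 3 4 3], max=4
Drop 3: Z rot2 at col 0 lands with bottom-row=3; cleared 0 line(s) (total 0); column heights now [5 5 4 4 3], max=5
Drop 4: O rot3 at col 1 lands with bottom-row=5; cleared 0 line(s) (total 0); column heights now [5 7 7 4 3], max=7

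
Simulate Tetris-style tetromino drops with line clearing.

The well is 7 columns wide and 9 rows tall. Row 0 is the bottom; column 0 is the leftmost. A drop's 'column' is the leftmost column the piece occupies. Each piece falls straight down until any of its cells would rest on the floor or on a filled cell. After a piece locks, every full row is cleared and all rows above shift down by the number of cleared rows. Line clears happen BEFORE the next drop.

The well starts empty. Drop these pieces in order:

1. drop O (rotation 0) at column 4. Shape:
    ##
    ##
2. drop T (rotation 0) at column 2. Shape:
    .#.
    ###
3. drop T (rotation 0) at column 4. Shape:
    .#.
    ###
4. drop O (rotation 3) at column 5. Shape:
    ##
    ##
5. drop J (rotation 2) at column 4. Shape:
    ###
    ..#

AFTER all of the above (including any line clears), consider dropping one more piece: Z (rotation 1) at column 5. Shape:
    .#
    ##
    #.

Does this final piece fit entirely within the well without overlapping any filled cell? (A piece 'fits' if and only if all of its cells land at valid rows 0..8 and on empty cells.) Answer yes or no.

Answer: no

Derivation:
Drop 1: O rot0 at col 4 lands with bottom-row=0; cleared 0 line(s) (total 0); column heights now [0 0 0 0 2 2 0], max=2
Drop 2: T rot0 at col 2 lands with bottom-row=2; cleared 0 line(s) (total 0); column heights now [0 0 3 4 3 2 0], max=4
Drop 3: T rot0 at col 4 lands with bottom-row=3; cleared 0 line(s) (total 0); column heights now [0 0 3 4 4 5 4], max=5
Drop 4: O rot3 at col 5 lands with bottom-row=5; cleared 0 line(s) (total 0); column heights now [0 0 3 4 4 7 7], max=7
Drop 5: J rot2 at col 4 lands with bottom-row=7; cleared 0 line(s) (total 0); column heights now [0 0 3 4 9 9 9], max=9
Test piece Z rot1 at col 5 (width 2): heights before test = [0 0 3 4 9 9 9]; fits = False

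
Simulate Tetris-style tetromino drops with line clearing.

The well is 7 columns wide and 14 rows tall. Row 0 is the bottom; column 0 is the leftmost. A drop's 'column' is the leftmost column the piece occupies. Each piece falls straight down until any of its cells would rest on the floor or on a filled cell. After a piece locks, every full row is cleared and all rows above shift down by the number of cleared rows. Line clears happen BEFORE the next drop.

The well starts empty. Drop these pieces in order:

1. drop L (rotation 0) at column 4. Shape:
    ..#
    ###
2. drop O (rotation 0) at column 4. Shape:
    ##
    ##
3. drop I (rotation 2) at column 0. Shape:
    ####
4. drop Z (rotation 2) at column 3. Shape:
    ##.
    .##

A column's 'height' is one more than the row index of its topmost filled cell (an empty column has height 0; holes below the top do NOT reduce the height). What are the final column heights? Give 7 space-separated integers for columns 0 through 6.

Answer: 0 0 0 4 4 3 1

Derivation:
Drop 1: L rot0 at col 4 lands with bottom-row=0; cleared 0 line(s) (total 0); column heights now [0 0 0 0 1 1 2], max=2
Drop 2: O rot0 at col 4 lands with bottom-row=1; cleared 0 line(s) (total 0); column heights now [0 0 0 0 3 3 2], max=3
Drop 3: I rot2 at col 0 lands with bottom-row=0; cleared 1 line(s) (total 1); column heights now [0 0 0 0 2 2 1], max=2
Drop 4: Z rot2 at col 3 lands with bottom-row=2; cleared 0 line(s) (total 1); column heights now [0 0 0 4 4 3 1], max=4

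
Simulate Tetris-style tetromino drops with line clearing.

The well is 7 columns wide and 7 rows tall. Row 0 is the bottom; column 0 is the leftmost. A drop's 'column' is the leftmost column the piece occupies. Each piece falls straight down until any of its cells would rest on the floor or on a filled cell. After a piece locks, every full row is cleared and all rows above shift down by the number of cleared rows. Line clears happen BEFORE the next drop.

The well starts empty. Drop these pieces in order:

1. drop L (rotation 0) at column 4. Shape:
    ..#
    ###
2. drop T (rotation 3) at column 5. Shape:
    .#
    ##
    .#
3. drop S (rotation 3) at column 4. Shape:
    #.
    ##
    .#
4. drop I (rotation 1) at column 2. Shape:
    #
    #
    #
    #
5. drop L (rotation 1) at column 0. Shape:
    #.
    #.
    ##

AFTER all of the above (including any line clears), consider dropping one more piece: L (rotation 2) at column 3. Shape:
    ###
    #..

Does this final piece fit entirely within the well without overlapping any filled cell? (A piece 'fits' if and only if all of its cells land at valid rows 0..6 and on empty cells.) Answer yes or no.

Answer: no

Derivation:
Drop 1: L rot0 at col 4 lands with bottom-row=0; cleared 0 line(s) (total 0); column heights now [0 0 0 0 1 1 2], max=2
Drop 2: T rot3 at col 5 lands with bottom-row=2; cleared 0 line(s) (total 0); column heights now [0 0 0 0 1 4 5], max=5
Drop 3: S rot3 at col 4 lands with bottom-row=4; cleared 0 line(s) (total 0); column heights now [0 0 0 0 7 6 5], max=7
Drop 4: I rot1 at col 2 lands with bottom-row=0; cleared 0 line(s) (total 0); column heights now [0 0 4 0 7 6 5], max=7
Drop 5: L rot1 at col 0 lands with bottom-row=0; cleared 0 line(s) (total 0); column heights now [3 1 4 0 7 6 5], max=7
Test piece L rot2 at col 3 (width 3): heights before test = [3 1 4 0 7 6 5]; fits = False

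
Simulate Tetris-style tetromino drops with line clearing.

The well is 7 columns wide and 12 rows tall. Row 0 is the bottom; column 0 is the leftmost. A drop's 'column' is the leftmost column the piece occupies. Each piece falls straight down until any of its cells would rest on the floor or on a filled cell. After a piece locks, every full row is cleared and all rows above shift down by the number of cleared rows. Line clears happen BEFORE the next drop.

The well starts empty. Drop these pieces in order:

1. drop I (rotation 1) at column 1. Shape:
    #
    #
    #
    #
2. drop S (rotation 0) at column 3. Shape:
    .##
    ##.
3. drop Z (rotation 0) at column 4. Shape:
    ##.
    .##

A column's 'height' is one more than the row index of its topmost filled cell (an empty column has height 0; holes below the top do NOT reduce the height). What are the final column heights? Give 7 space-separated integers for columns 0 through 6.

Answer: 0 4 0 1 4 4 3

Derivation:
Drop 1: I rot1 at col 1 lands with bottom-row=0; cleared 0 line(s) (total 0); column heights now [0 4 0 0 0 0 0], max=4
Drop 2: S rot0 at col 3 lands with bottom-row=0; cleared 0 line(s) (total 0); column heights now [0 4 0 1 2 2 0], max=4
Drop 3: Z rot0 at col 4 lands with bottom-row=2; cleared 0 line(s) (total 0); column heights now [0 4 0 1 4 4 3], max=4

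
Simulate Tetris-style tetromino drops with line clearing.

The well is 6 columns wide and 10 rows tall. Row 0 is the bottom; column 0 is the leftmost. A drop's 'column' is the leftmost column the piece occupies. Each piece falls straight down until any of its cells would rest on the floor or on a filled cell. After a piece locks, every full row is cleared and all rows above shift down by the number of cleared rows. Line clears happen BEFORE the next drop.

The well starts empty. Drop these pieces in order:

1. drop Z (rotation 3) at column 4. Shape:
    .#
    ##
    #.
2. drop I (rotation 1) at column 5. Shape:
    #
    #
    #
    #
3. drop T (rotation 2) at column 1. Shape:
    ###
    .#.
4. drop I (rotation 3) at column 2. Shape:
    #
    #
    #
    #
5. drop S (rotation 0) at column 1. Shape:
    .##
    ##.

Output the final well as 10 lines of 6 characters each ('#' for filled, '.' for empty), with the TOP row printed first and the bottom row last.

Answer: ......
......
..##..
.##..#
..#..#
..#..#
..#..#
..#..#
.#####
..#.#.

Derivation:
Drop 1: Z rot3 at col 4 lands with bottom-row=0; cleared 0 line(s) (total 0); column heights now [0 0 0 0 2 3], max=3
Drop 2: I rot1 at col 5 lands with bottom-row=3; cleared 0 line(s) (total 0); column heights now [0 0 0 0 2 7], max=7
Drop 3: T rot2 at col 1 lands with bottom-row=0; cleared 0 line(s) (total 0); column heights now [0 2 2 2 2 7], max=7
Drop 4: I rot3 at col 2 lands with bottom-row=2; cleared 0 line(s) (total 0); column heights now [0 2 6 2 2 7], max=7
Drop 5: S rot0 at col 1 lands with bottom-row=6; cleared 0 line(s) (total 0); column heights now [0 7 8 8 2 7], max=8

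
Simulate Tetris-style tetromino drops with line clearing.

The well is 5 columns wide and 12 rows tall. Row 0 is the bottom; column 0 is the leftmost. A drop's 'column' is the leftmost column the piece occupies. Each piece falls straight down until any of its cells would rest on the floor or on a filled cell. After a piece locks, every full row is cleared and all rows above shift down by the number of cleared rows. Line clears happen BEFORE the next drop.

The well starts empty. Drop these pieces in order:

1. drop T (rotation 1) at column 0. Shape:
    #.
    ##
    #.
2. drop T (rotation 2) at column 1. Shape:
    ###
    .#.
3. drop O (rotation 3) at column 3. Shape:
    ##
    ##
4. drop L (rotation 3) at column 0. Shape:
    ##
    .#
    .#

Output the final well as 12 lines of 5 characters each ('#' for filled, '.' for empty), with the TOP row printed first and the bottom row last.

Drop 1: T rot1 at col 0 lands with bottom-row=0; cleared 0 line(s) (total 0); column heights now [3 2 0 0 0], max=3
Drop 2: T rot2 at col 1 lands with bottom-row=1; cleared 0 line(s) (total 0); column heights now [3 3 3 3 0], max=3
Drop 3: O rot3 at col 3 lands with bottom-row=3; cleared 0 line(s) (total 0); column heights now [3 3 3 5 5], max=5
Drop 4: L rot3 at col 0 lands with bottom-row=3; cleared 0 line(s) (total 0); column heights now [6 6 3 5 5], max=6

Answer: .....
.....
.....
.....
.....
.....
##...
.#.##
.#.##
####.
###..
#....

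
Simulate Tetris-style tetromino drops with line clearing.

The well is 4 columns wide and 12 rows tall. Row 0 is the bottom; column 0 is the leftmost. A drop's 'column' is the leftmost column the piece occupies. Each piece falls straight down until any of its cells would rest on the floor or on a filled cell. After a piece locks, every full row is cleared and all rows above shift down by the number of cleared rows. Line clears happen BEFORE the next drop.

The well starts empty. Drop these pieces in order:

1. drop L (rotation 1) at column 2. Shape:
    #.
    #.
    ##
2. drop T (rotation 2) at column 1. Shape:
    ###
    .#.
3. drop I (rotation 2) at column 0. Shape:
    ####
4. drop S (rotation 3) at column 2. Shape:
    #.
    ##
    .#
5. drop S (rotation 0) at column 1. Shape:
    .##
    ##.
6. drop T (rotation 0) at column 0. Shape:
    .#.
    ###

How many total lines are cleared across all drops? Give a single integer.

Answer: 1

Derivation:
Drop 1: L rot1 at col 2 lands with bottom-row=0; cleared 0 line(s) (total 0); column heights now [0 0 3 1], max=3
Drop 2: T rot2 at col 1 lands with bottom-row=3; cleared 0 line(s) (total 0); column heights now [0 5 5 5], max=5
Drop 3: I rot2 at col 0 lands with bottom-row=5; cleared 1 line(s) (total 1); column heights now [0 5 5 5], max=5
Drop 4: S rot3 at col 2 lands with bottom-row=5; cleared 0 line(s) (total 1); column heights now [0 5 8 7], max=8
Drop 5: S rot0 at col 1 lands with bottom-row=8; cleared 0 line(s) (total 1); column heights now [0 9 10 10], max=10
Drop 6: T rot0 at col 0 lands with bottom-row=10; cleared 0 line(s) (total 1); column heights now [11 12 11 10], max=12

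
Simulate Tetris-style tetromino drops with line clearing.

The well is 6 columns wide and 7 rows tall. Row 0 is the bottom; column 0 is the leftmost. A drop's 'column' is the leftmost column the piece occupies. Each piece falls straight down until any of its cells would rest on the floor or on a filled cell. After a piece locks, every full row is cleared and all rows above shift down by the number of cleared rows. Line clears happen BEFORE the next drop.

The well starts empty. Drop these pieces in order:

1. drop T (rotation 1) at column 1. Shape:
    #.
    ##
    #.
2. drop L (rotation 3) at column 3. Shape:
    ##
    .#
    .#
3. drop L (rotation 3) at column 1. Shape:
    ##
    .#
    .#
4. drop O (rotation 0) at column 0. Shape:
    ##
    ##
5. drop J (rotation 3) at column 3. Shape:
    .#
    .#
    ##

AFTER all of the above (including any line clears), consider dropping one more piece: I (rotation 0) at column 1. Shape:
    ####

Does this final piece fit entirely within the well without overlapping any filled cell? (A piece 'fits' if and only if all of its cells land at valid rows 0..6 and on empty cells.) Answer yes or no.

Drop 1: T rot1 at col 1 lands with bottom-row=0; cleared 0 line(s) (total 0); column heights now [0 3 2 0 0 0], max=3
Drop 2: L rot3 at col 3 lands with bottom-row=0; cleared 0 line(s) (total 0); column heights now [0 3 2 3 3 0], max=3
Drop 3: L rot3 at col 1 lands with bottom-row=2; cleared 0 line(s) (total 0); column heights now [0 5 5 3 3 0], max=5
Drop 4: O rot0 at col 0 lands with bottom-row=5; cleared 0 line(s) (total 0); column heights now [7 7 5 3 3 0], max=7
Drop 5: J rot3 at col 3 lands with bottom-row=3; cleared 0 line(s) (total 0); column heights now [7 7 5 4 6 0], max=7
Test piece I rot0 at col 1 (width 4): heights before test = [7 7 5 4 6 0]; fits = False

Answer: no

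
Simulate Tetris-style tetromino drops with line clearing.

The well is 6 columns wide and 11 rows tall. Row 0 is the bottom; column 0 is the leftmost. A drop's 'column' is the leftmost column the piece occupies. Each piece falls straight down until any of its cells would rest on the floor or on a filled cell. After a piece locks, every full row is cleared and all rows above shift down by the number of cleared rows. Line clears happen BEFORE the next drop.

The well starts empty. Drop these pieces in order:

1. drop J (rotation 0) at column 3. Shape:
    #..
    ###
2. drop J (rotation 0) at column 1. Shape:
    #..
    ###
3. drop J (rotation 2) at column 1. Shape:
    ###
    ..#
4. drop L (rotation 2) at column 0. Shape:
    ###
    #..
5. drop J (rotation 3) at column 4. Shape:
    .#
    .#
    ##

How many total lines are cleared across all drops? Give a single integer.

Answer: 0

Derivation:
Drop 1: J rot0 at col 3 lands with bottom-row=0; cleared 0 line(s) (total 0); column heights now [0 0 0 2 1 1], max=2
Drop 2: J rot0 at col 1 lands with bottom-row=2; cleared 0 line(s) (total 0); column heights now [0 4 3 3 1 1], max=4
Drop 3: J rot2 at col 1 lands with bottom-row=3; cleared 0 line(s) (total 0); column heights now [0 5 5 5 1 1], max=5
Drop 4: L rot2 at col 0 lands with bottom-row=4; cleared 0 line(s) (total 0); column heights now [6 6 6 5 1 1], max=6
Drop 5: J rot3 at col 4 lands with bottom-row=1; cleared 0 line(s) (total 0); column heights now [6 6 6 5 2 4], max=6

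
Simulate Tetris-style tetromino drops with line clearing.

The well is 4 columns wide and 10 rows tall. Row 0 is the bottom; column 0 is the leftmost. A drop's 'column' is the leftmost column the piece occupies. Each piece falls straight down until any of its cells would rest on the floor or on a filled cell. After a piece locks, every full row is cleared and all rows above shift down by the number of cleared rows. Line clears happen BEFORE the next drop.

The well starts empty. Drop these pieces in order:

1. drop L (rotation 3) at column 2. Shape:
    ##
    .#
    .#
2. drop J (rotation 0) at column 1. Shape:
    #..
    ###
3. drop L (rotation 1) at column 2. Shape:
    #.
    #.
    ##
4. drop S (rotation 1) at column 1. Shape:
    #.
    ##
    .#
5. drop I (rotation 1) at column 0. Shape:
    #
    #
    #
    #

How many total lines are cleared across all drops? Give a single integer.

Answer: 1

Derivation:
Drop 1: L rot3 at col 2 lands with bottom-row=0; cleared 0 line(s) (total 0); column heights now [0 0 3 3], max=3
Drop 2: J rot0 at col 1 lands with bottom-row=3; cleared 0 line(s) (total 0); column heights now [0 5 4 4], max=5
Drop 3: L rot1 at col 2 lands with bottom-row=4; cleared 0 line(s) (total 0); column heights now [0 5 7 5], max=7
Drop 4: S rot1 at col 1 lands with bottom-row=7; cleared 0 line(s) (total 0); column heights now [0 10 9 5], max=10
Drop 5: I rot1 at col 0 lands with bottom-row=0; cleared 1 line(s) (total 1); column heights now [3 9 8 4], max=9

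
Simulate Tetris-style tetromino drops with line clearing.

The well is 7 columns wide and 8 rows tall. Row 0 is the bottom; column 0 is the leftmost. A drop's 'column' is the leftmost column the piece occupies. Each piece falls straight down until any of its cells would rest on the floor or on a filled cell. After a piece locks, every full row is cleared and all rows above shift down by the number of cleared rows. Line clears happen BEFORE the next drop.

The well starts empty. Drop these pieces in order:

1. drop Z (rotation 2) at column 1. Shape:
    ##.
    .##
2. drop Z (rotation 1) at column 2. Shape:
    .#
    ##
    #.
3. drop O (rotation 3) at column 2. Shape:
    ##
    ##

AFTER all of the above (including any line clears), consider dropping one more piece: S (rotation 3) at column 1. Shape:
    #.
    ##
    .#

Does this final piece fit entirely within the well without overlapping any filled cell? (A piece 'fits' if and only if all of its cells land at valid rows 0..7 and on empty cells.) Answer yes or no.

Answer: no

Derivation:
Drop 1: Z rot2 at col 1 lands with bottom-row=0; cleared 0 line(s) (total 0); column heights now [0 2 2 1 0 0 0], max=2
Drop 2: Z rot1 at col 2 lands with bottom-row=2; cleared 0 line(s) (total 0); column heights now [0 2 4 5 0 0 0], max=5
Drop 3: O rot3 at col 2 lands with bottom-row=5; cleared 0 line(s) (total 0); column heights now [0 2 7 7 0 0 0], max=7
Test piece S rot3 at col 1 (width 2): heights before test = [0 2 7 7 0 0 0]; fits = False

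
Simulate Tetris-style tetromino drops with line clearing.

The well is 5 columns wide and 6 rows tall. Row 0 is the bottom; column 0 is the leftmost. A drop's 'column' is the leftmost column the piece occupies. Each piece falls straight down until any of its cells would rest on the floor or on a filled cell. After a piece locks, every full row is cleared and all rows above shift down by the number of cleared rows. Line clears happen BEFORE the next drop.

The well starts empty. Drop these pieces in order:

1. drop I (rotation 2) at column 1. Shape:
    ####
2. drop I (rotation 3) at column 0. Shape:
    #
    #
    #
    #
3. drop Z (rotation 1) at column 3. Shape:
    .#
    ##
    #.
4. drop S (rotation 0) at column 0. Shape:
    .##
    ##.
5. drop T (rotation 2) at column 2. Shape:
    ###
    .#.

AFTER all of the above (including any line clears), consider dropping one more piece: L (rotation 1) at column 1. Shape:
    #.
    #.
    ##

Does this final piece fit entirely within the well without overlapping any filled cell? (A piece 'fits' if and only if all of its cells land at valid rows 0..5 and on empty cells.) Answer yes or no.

Drop 1: I rot2 at col 1 lands with bottom-row=0; cleared 0 line(s) (total 0); column heights now [0 1 1 1 1], max=1
Drop 2: I rot3 at col 0 lands with bottom-row=0; cleared 1 line(s) (total 1); column heights now [3 0 0 0 0], max=3
Drop 3: Z rot1 at col 3 lands with bottom-row=0; cleared 0 line(s) (total 1); column heights now [3 0 0 2 3], max=3
Drop 4: S rot0 at col 0 lands with bottom-row=3; cleared 0 line(s) (total 1); column heights now [4 5 5 2 3], max=5
Drop 5: T rot2 at col 2 lands with bottom-row=4; cleared 0 line(s) (total 1); column heights now [4 5 6 6 6], max=6
Test piece L rot1 at col 1 (width 2): heights before test = [4 5 6 6 6]; fits = False

Answer: no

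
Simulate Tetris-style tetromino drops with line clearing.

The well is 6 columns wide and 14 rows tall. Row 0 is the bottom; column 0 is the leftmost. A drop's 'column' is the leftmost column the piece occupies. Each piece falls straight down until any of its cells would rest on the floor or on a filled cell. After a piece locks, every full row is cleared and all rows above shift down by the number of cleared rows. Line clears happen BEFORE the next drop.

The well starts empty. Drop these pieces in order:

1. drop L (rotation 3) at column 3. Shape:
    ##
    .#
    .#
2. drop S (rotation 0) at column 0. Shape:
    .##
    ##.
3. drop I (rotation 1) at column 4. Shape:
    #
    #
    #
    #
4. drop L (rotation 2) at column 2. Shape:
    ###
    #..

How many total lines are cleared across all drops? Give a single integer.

Answer: 0

Derivation:
Drop 1: L rot3 at col 3 lands with bottom-row=0; cleared 0 line(s) (total 0); column heights now [0 0 0 3 3 0], max=3
Drop 2: S rot0 at col 0 lands with bottom-row=0; cleared 0 line(s) (total 0); column heights now [1 2 2 3 3 0], max=3
Drop 3: I rot1 at col 4 lands with bottom-row=3; cleared 0 line(s) (total 0); column heights now [1 2 2 3 7 0], max=7
Drop 4: L rot2 at col 2 lands with bottom-row=6; cleared 0 line(s) (total 0); column heights now [1 2 8 8 8 0], max=8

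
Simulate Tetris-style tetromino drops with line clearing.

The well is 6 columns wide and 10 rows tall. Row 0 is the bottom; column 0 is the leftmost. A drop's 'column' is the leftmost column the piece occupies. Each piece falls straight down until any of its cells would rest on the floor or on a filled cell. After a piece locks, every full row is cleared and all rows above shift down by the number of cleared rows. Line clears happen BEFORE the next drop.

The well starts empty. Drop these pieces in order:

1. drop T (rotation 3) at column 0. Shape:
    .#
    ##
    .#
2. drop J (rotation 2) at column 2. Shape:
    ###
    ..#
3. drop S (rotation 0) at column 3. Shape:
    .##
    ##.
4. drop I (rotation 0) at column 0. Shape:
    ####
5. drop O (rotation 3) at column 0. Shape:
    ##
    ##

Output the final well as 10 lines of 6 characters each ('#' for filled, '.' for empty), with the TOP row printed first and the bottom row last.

Answer: ......
......
......
......
......
##....
##....
.#.##.
#####.
.#..#.

Derivation:
Drop 1: T rot3 at col 0 lands with bottom-row=0; cleared 0 line(s) (total 0); column heights now [2 3 0 0 0 0], max=3
Drop 2: J rot2 at col 2 lands with bottom-row=0; cleared 0 line(s) (total 0); column heights now [2 3 2 2 2 0], max=3
Drop 3: S rot0 at col 3 lands with bottom-row=2; cleared 0 line(s) (total 0); column heights now [2 3 2 3 4 4], max=4
Drop 4: I rot0 at col 0 lands with bottom-row=3; cleared 1 line(s) (total 1); column heights now [2 3 2 3 3 0], max=3
Drop 5: O rot3 at col 0 lands with bottom-row=3; cleared 0 line(s) (total 1); column heights now [5 5 2 3 3 0], max=5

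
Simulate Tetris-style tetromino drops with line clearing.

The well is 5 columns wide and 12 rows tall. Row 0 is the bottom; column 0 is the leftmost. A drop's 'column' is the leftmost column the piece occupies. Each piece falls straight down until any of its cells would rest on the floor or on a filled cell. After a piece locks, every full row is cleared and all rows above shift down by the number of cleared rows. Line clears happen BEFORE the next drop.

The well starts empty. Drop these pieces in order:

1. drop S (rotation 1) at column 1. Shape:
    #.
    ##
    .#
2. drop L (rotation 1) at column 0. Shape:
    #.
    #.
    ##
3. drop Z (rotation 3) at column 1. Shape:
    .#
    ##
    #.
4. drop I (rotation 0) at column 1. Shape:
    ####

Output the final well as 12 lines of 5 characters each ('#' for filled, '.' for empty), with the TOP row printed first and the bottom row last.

Drop 1: S rot1 at col 1 lands with bottom-row=0; cleared 0 line(s) (total 0); column heights now [0 3 2 0 0], max=3
Drop 2: L rot1 at col 0 lands with bottom-row=3; cleared 0 line(s) (total 0); column heights now [6 4 2 0 0], max=6
Drop 3: Z rot3 at col 1 lands with bottom-row=4; cleared 0 line(s) (total 0); column heights now [6 6 7 0 0], max=7
Drop 4: I rot0 at col 1 lands with bottom-row=7; cleared 0 line(s) (total 0); column heights now [6 8 8 8 8], max=8

Answer: .....
.....
.....
.....
.####
..#..
###..
##...
##...
.#...
.##..
..#..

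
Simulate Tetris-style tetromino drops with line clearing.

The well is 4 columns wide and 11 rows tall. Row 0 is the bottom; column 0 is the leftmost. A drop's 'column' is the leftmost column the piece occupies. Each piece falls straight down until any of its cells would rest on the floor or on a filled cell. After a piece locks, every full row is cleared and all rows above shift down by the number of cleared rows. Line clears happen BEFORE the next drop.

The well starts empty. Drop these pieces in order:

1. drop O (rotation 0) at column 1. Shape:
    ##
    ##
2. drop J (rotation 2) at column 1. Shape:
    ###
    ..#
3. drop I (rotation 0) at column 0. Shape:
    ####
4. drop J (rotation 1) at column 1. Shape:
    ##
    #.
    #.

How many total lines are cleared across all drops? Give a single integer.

Answer: 1

Derivation:
Drop 1: O rot0 at col 1 lands with bottom-row=0; cleared 0 line(s) (total 0); column heights now [0 2 2 0], max=2
Drop 2: J rot2 at col 1 lands with bottom-row=1; cleared 0 line(s) (total 0); column heights now [0 3 3 3], max=3
Drop 3: I rot0 at col 0 lands with bottom-row=3; cleared 1 line(s) (total 1); column heights now [0 3 3 3], max=3
Drop 4: J rot1 at col 1 lands with bottom-row=3; cleared 0 line(s) (total 1); column heights now [0 6 6 3], max=6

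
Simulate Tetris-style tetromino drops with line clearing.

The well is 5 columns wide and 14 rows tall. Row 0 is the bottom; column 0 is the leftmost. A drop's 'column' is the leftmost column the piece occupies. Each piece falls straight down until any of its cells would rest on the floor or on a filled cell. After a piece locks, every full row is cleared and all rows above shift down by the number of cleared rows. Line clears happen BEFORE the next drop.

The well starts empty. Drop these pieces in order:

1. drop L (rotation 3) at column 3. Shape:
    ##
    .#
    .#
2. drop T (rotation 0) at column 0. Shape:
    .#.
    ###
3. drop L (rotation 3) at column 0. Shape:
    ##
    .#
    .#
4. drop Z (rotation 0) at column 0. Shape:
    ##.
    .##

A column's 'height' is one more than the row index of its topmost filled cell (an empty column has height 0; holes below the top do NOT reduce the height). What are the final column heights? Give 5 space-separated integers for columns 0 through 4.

Answer: 7 7 6 3 3

Derivation:
Drop 1: L rot3 at col 3 lands with bottom-row=0; cleared 0 line(s) (total 0); column heights now [0 0 0 3 3], max=3
Drop 2: T rot0 at col 0 lands with bottom-row=0; cleared 0 line(s) (total 0); column heights now [1 2 1 3 3], max=3
Drop 3: L rot3 at col 0 lands with bottom-row=2; cleared 0 line(s) (total 0); column heights now [5 5 1 3 3], max=5
Drop 4: Z rot0 at col 0 lands with bottom-row=5; cleared 0 line(s) (total 0); column heights now [7 7 6 3 3], max=7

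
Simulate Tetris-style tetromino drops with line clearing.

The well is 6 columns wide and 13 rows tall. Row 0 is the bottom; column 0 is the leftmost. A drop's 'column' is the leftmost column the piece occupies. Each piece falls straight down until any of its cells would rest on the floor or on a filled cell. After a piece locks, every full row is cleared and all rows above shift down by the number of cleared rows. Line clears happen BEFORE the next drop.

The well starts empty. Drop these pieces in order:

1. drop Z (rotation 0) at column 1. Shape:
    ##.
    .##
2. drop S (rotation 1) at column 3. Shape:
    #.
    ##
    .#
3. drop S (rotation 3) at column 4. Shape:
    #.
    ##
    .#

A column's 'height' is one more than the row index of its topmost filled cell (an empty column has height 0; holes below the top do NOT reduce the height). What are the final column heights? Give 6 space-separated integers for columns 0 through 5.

Drop 1: Z rot0 at col 1 lands with bottom-row=0; cleared 0 line(s) (total 0); column heights now [0 2 2 1 0 0], max=2
Drop 2: S rot1 at col 3 lands with bottom-row=0; cleared 0 line(s) (total 0); column heights now [0 2 2 3 2 0], max=3
Drop 3: S rot3 at col 4 lands with bottom-row=1; cleared 0 line(s) (total 0); column heights now [0 2 2 3 4 3], max=4

Answer: 0 2 2 3 4 3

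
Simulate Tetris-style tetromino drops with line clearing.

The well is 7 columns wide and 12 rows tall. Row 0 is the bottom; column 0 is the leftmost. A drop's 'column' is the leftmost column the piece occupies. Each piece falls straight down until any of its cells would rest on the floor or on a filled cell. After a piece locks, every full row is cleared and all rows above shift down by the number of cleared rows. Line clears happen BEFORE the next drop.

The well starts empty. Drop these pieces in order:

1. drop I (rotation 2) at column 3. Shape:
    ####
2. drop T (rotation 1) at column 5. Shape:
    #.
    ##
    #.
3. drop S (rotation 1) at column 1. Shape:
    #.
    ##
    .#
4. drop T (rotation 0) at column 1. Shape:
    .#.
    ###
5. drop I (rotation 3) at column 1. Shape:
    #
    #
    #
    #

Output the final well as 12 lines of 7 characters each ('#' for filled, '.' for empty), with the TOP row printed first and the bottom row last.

Answer: .......
.......
.......
.......
.#.....
.#.....
.#.....
.##....
.###.#.
.#...##
.##..#.
..#####

Derivation:
Drop 1: I rot2 at col 3 lands with bottom-row=0; cleared 0 line(s) (total 0); column heights now [0 0 0 1 1 1 1], max=1
Drop 2: T rot1 at col 5 lands with bottom-row=1; cleared 0 line(s) (total 0); column heights now [0 0 0 1 1 4 3], max=4
Drop 3: S rot1 at col 1 lands with bottom-row=0; cleared 0 line(s) (total 0); column heights now [0 3 2 1 1 4 3], max=4
Drop 4: T rot0 at col 1 lands with bottom-row=3; cleared 0 line(s) (total 0); column heights now [0 4 5 4 1 4 3], max=5
Drop 5: I rot3 at col 1 lands with bottom-row=4; cleared 0 line(s) (total 0); column heights now [0 8 5 4 1 4 3], max=8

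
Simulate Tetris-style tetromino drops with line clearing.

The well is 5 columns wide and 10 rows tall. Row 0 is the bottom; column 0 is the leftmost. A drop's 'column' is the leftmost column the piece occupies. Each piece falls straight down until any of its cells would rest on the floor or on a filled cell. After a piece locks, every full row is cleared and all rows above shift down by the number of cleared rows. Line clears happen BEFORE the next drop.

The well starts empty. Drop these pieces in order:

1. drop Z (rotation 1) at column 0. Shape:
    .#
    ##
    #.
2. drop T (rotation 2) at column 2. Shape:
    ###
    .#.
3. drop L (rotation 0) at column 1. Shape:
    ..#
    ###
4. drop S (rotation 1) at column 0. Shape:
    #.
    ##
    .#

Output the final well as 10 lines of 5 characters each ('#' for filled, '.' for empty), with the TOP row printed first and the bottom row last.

Answer: .....
.....
.....
.....
#....
##...
.#.#.
.###.
.#...
#..#.

Derivation:
Drop 1: Z rot1 at col 0 lands with bottom-row=0; cleared 0 line(s) (total 0); column heights now [2 3 0 0 0], max=3
Drop 2: T rot2 at col 2 lands with bottom-row=0; cleared 1 line(s) (total 1); column heights now [1 2 0 1 0], max=2
Drop 3: L rot0 at col 1 lands with bottom-row=2; cleared 0 line(s) (total 1); column heights now [1 3 3 4 0], max=4
Drop 4: S rot1 at col 0 lands with bottom-row=3; cleared 0 line(s) (total 1); column heights now [6 5 3 4 0], max=6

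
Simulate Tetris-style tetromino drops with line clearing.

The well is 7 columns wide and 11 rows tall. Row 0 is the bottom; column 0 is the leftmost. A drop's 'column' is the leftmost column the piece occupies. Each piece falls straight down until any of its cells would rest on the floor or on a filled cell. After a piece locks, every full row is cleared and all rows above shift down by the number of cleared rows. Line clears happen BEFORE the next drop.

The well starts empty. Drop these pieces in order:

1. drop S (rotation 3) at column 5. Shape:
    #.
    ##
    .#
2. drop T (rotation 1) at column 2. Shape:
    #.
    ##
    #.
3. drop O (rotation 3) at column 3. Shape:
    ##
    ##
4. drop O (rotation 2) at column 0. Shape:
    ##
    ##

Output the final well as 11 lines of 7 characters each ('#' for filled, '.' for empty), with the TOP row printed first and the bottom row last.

Answer: .......
.......
.......
.......
.......
.......
.......
...##..
..####.
####.##
###...#

Derivation:
Drop 1: S rot3 at col 5 lands with bottom-row=0; cleared 0 line(s) (total 0); column heights now [0 0 0 0 0 3 2], max=3
Drop 2: T rot1 at col 2 lands with bottom-row=0; cleared 0 line(s) (total 0); column heights now [0 0 3 2 0 3 2], max=3
Drop 3: O rot3 at col 3 lands with bottom-row=2; cleared 0 line(s) (total 0); column heights now [0 0 3 4 4 3 2], max=4
Drop 4: O rot2 at col 0 lands with bottom-row=0; cleared 0 line(s) (total 0); column heights now [2 2 3 4 4 3 2], max=4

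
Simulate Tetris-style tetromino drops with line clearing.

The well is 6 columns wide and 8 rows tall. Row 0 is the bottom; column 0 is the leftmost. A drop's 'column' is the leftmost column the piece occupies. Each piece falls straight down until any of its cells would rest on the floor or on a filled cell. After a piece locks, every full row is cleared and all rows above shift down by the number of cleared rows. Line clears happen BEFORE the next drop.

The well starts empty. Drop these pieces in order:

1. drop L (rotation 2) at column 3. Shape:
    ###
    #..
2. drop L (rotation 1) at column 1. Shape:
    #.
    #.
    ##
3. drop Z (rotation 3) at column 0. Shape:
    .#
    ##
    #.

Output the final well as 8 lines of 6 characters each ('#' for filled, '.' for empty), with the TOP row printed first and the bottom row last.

Drop 1: L rot2 at col 3 lands with bottom-row=0; cleared 0 line(s) (total 0); column heights now [0 0 0 2 2 2], max=2
Drop 2: L rot1 at col 1 lands with bottom-row=0; cleared 0 line(s) (total 0); column heights now [0 3 1 2 2 2], max=3
Drop 3: Z rot3 at col 0 lands with bottom-row=2; cleared 0 line(s) (total 0); column heights now [4 5 1 2 2 2], max=5

Answer: ......
......
......
.#....
##....
##....
.#.###
.###..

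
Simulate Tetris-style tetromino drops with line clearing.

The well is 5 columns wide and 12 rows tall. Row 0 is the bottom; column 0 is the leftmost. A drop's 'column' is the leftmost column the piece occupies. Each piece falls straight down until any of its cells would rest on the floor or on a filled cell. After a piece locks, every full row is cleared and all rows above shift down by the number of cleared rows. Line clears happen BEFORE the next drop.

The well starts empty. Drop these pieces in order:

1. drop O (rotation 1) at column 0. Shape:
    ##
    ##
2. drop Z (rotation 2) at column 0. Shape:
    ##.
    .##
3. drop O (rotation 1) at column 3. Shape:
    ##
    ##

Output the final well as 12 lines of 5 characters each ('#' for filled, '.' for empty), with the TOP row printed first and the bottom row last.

Drop 1: O rot1 at col 0 lands with bottom-row=0; cleared 0 line(s) (total 0); column heights now [2 2 0 0 0], max=2
Drop 2: Z rot2 at col 0 lands with bottom-row=2; cleared 0 line(s) (total 0); column heights now [4 4 3 0 0], max=4
Drop 3: O rot1 at col 3 lands with bottom-row=0; cleared 0 line(s) (total 0); column heights now [4 4 3 2 2], max=4

Answer: .....
.....
.....
.....
.....
.....
.....
.....
##...
.##..
##.##
##.##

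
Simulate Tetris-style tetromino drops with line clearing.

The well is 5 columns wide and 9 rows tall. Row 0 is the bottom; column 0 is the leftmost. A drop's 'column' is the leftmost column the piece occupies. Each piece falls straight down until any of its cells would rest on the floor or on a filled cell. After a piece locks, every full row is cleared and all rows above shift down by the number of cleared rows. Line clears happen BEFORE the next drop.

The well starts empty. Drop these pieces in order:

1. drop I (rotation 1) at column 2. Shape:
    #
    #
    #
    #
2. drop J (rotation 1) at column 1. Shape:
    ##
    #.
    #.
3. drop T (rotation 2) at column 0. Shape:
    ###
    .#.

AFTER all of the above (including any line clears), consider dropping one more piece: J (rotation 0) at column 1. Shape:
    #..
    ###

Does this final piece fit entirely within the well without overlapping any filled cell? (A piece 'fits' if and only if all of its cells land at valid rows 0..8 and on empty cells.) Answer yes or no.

Drop 1: I rot1 at col 2 lands with bottom-row=0; cleared 0 line(s) (total 0); column heights now [0 0 4 0 0], max=4
Drop 2: J rot1 at col 1 lands with bottom-row=2; cleared 0 line(s) (total 0); column heights now [0 5 5 0 0], max=5
Drop 3: T rot2 at col 0 lands with bottom-row=5; cleared 0 line(s) (total 0); column heights now [7 7 7 0 0], max=7
Test piece J rot0 at col 1 (width 3): heights before test = [7 7 7 0 0]; fits = True

Answer: yes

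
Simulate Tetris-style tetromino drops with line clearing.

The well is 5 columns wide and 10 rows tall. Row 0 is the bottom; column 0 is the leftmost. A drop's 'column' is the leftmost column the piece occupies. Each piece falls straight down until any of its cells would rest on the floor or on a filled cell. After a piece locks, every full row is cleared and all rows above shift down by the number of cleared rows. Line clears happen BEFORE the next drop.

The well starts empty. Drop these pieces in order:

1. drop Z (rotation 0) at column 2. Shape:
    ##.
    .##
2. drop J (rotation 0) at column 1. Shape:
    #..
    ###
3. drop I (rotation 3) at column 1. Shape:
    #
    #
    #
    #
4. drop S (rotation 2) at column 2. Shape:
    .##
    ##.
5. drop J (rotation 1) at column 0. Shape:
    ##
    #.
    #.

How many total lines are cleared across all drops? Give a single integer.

Answer: 0

Derivation:
Drop 1: Z rot0 at col 2 lands with bottom-row=0; cleared 0 line(s) (total 0); column heights now [0 0 2 2 1], max=2
Drop 2: J rot0 at col 1 lands with bottom-row=2; cleared 0 line(s) (total 0); column heights now [0 4 3 3 1], max=4
Drop 3: I rot3 at col 1 lands with bottom-row=4; cleared 0 line(s) (total 0); column heights now [0 8 3 3 1], max=8
Drop 4: S rot2 at col 2 lands with bottom-row=3; cleared 0 line(s) (total 0); column heights now [0 8 4 5 5], max=8
Drop 5: J rot1 at col 0 lands with bottom-row=6; cleared 0 line(s) (total 0); column heights now [9 9 4 5 5], max=9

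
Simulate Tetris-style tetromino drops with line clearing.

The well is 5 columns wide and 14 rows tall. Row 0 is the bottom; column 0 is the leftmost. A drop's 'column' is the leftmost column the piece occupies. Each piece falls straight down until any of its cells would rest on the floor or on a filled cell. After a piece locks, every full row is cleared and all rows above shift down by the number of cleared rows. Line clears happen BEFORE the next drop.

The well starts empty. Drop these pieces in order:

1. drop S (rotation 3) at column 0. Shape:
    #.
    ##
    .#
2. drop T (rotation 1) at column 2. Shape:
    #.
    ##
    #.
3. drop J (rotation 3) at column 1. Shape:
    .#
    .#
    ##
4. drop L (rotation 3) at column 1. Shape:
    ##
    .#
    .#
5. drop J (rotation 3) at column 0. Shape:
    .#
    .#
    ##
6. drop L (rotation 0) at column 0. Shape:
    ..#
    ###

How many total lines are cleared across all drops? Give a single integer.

Drop 1: S rot3 at col 0 lands with bottom-row=0; cleared 0 line(s) (total 0); column heights now [3 2 0 0 0], max=3
Drop 2: T rot1 at col 2 lands with bottom-row=0; cleared 0 line(s) (total 0); column heights now [3 2 3 2 0], max=3
Drop 3: J rot3 at col 1 lands with bottom-row=3; cleared 0 line(s) (total 0); column heights now [3 4 6 2 0], max=6
Drop 4: L rot3 at col 1 lands with bottom-row=6; cleared 0 line(s) (total 0); column heights now [3 9 9 2 0], max=9
Drop 5: J rot3 at col 0 lands with bottom-row=9; cleared 0 line(s) (total 0); column heights now [10 12 9 2 0], max=12
Drop 6: L rot0 at col 0 lands with bottom-row=12; cleared 0 line(s) (total 0); column heights now [13 13 14 2 0], max=14

Answer: 0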